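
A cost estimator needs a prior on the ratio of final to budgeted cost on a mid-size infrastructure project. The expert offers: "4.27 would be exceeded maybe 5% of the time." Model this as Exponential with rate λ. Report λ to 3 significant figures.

P(T > 4.27) = e^(−λ·4.27) = 0.05, so λ = −ln(0.05)/4.27 = 0.702.

λ ≈ 0.702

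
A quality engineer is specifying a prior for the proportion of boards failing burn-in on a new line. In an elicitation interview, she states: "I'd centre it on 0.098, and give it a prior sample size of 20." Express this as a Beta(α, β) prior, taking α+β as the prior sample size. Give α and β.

α = 1.96, β = 18.04

Under the effective-sample-size interpretation, Beta(α, β) has prior mean α/(α+β) and prior sample size α+β.
So α+β = 20 and α/(α+β) = 0.098, giving α = 0.098·20 = 1.96 and β = 20 − 1.96 = 18.04.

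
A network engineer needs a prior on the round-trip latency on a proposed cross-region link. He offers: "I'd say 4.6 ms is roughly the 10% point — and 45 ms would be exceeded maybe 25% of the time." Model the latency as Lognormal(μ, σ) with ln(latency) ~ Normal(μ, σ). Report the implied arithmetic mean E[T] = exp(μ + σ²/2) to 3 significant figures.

E[T] ≈ 40.4 ms

If T ~ Lognormal(μ,σ) then ln T ~ Normal(μ,σ), so the p-quantile of ln T is μ + z_p·σ.
ln(4.6) = 1.526 and ln(45) = 3.807; z_{0.1} = -1.282, z_{0.75} = 0.6745.
σ = (3.807 − 1.526)/(0.6745 − (-1.282)) = 1.166.
μ = 1.526 − (-1.282)·1.166 = 3.020.
E[T] = exp(μ + σ²/2) = exp(3.020 + 0.6797) = 40.4 ms.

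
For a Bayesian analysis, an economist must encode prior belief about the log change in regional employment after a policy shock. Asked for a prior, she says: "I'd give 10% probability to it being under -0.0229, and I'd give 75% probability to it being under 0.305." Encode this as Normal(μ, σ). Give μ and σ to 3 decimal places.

μ = 0.192, σ = 0.168

The p-quantile of Normal(μ,σ) is μ + z_p·σ, with z_{0.1} = -1.282 and z_{0.75} = 0.6745.
Eliminate σ: μ = (z₂·x₁ − z₁·x₂)/(z₂ − z₁) = (0.6745·-0.0229 − (-1.282)·0.305)/1.956 = 0.192.
Then σ = (x₂ − x₁)/(z₂ − z₁) = (0.305 − -0.0229)/1.956 = 0.168.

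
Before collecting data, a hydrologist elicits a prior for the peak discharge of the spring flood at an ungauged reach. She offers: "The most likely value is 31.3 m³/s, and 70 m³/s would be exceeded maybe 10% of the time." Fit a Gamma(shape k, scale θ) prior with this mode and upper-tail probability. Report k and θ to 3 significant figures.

Gamma(k,θ) with k>1 has mode (k−1)θ, so θ = 31.3/(k−1).
Need P(X < 70) = 0.9 with θ tied to k this way. Start at k = 2, θ = 31.3: P(X<70) ≈ 0.654.
Too low — raise k to concentrate. Iterating converges to k ≈ 3.97.
Then θ = 31.3/(3.97−1) ≈ 10.5.

k ≈ 3.97, θ ≈ 10.5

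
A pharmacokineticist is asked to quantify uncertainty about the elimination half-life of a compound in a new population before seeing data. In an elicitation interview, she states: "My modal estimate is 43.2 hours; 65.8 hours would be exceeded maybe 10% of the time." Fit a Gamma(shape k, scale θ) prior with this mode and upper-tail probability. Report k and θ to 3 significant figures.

k ≈ 11.5, θ ≈ 4.1

Gamma(k,θ) with k>1 has mode (k−1)θ, so θ = 43.2/(k−1).
Need P(X < 65.8) = 0.9 with θ tied to k this way. Start at k = 2, θ = 43.2: P(X<65.8) ≈ 0.450.
Too low — raise k to concentrate. Iterating converges to k ≈ 11.5.
Then θ = 43.2/(11.5−1) ≈ 4.1.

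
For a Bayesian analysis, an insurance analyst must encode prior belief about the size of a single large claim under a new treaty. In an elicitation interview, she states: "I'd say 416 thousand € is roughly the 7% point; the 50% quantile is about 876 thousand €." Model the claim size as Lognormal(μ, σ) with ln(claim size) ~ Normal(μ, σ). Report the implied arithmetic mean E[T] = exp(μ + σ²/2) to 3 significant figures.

E[T] ≈ 995 thousand €

If T ~ Lognormal(μ,σ) then ln T ~ Normal(μ,σ), so the p-quantile of ln T is μ + z_p·σ.
ln(416) = 6.031 and ln(876) = 6.775; z_{0.07} = -1.476, z_{0.5} = 0.
σ = (6.775 − 6.031)/(0 − (-1.476)) = 0.505.
μ = 6.031 − (-1.476)·0.505 = 6.775.
E[T] = exp(μ + σ²/2) = exp(6.775 + 0.1273) = 995 thousand €.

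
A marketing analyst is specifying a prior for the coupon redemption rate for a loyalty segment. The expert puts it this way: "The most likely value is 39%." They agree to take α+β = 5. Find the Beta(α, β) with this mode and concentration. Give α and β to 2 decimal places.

For α,β > 1 the Beta mode is (α−1)/(α+β−2). With α+β = 5, the mode is (α−1)/3.
Set (α−1)/3 = 0.39 → α = 1 + 0.39·3 = 2.17.
β = 5 − α = 2.83.

α = 2.17, β = 2.83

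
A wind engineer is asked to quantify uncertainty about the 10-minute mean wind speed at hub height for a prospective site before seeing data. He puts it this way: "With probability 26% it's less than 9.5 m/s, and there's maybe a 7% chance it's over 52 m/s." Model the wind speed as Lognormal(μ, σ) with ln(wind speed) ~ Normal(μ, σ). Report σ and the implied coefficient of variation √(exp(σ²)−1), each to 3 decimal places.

σ ≈ 0.802, CV ≈ 0.950

If T ~ Lognormal(μ,σ) then ln T ~ Normal(μ,σ), so the p-quantile of ln T is μ + z_p·σ.
ln(9.5) = 2.251 and ln(52) = 3.951; z_{0.26} = -0.6433, z_{0.93} = 1.476.
σ = (3.951 − 2.251)/(1.476 − (-0.6433)) = 0.802.
μ = 2.251 − (-0.6433)·0.802 = 2.767.
CV = √(exp(σ²)−1) = √(exp(0.6435)−1) = 0.950.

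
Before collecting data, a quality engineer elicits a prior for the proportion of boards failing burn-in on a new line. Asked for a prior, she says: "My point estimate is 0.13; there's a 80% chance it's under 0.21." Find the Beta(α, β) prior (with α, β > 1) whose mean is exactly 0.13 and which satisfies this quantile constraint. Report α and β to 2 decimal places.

With mean 0.13 fixed, write α = 0.13s, β = 0.87s where s = α+β.
Need P(θ < 0.21) = 0.8 under Beta(0.13s, 0.87s). Normal approximation: (q−m)/√(m(1−m)/s) ≈ z_{0.8} = 0.842, so s ≈ 0.13·0.87·(0.842)²/(0.21−0.13)² = 12.5.
At s = 12.5: P(θ<0.21) ≈ 0.822. Adjusting to match 0.8 gives s ≈ 8.76.
So α = 0.13·8.76 ≈ 1.14, β = 0.87·8.76 ≈ 7.62.

α ≈ 1.14, β ≈ 7.62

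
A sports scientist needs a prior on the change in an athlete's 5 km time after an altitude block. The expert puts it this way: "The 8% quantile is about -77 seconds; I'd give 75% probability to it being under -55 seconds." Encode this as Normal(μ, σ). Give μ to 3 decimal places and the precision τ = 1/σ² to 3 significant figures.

μ = -62.136, τ = 0.00894

For Normal(μ,σ), the p-quantile is μ + z_p·σ. Here z_{0.08} = -1.405, z_{0.75} = 0.6745.
So -77 = μ − 1.405σ and -55 = μ + 0.6745σ.
Subtracting: σ = (-55 − -77)/(0.6745 − (-1.405)) = 10.579.
Then μ = -77 − (-1.405)·10.579 = -62.136.
Precision τ = 1/σ² = 1/10.58² = 0.00894.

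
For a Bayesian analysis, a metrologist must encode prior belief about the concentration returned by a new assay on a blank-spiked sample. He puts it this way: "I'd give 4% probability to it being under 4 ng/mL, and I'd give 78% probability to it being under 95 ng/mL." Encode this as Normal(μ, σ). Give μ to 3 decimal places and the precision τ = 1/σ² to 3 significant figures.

The p-quantile of Normal(μ,σ) is μ + z_p·σ, with z_{0.04} = -1.751 and z_{0.78} = 0.7722.
Eliminate σ: μ = (z₂·x₁ − z₁·x₂)/(z₂ − z₁) = (0.7722·4 − (-1.751)·95)/2.523 = 67.147.
Then σ = (x₂ − x₁)/(z₂ − z₁) = (95 − 4)/2.523 = 36.070.
Precision τ = 1/σ² = 1/36.07² = 0.000769.

μ = 67.147, τ = 0.000769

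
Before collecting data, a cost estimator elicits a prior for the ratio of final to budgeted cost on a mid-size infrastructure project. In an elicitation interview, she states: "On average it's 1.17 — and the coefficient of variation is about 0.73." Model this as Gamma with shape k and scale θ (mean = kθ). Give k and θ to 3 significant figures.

For Gamma(k, scale θ): mean = kθ, variance = kθ², so CV = 1/√k.
CV = 0.73, hence k = 1/CV² = 1.88.
Then θ = mean/k = 1.17/1.88 = 0.623.

k ≈ 1.88, θ ≈ 0.623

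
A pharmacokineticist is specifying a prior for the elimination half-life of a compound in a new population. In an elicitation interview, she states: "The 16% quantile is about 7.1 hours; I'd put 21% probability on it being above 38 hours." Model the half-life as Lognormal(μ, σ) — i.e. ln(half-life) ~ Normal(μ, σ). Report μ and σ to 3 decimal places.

μ ≈ 2.886, σ ≈ 0.931

If T ~ Lognormal(μ,σ) then ln T ~ Normal(μ,σ), so the p-quantile of ln T is μ + z_p·σ.
ln(7.1) = 1.96 and ln(38) = 3.638; z_{0.16} = -0.9945, z_{0.79} = 0.8064.
σ = (3.638 − 1.96)/(0.8064 − (-0.9945)) = 0.931.
μ = 1.96 − (-0.9945)·0.931 = 2.886.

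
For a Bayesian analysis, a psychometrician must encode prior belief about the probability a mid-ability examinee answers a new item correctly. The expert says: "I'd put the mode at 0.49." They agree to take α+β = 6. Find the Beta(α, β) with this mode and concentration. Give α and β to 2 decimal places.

α = 2.96, β = 3.04

For α,β > 1 the Beta mode is (α−1)/(α+β−2). With α+β = 6, the mode is (α−1)/4.
Set (α−1)/4 = 0.49 → α = 1 + 0.49·4 = 2.96.
β = 6 − α = 3.04.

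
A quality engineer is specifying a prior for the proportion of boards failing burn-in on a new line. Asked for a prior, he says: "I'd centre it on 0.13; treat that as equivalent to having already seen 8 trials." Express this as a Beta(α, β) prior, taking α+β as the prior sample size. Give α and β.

Under the effective-sample-size interpretation, Beta(α, β) has prior mean α/(α+β) and prior sample size α+β.
So α+β = 8 and α/(α+β) = 0.13, giving α = 0.13·8 = 1.04 and β = 8 − 1.04 = 6.96.

α = 1.04, β = 6.96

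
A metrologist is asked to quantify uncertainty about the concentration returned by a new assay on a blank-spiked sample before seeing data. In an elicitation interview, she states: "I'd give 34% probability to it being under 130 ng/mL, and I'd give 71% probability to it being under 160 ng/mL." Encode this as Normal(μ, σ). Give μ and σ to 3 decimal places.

μ = 142.811, σ = 31.061

The p-quantile of Normal(μ,σ) is μ + z_p·σ, with z_{0.34} = -0.4125 and z_{0.71} = 0.5534.
Eliminate σ: μ = (z₂·x₁ − z₁·x₂)/(z₂ − z₁) = (0.5534·130 − (-0.4125)·160)/0.9658 = 142.811.
Then σ = (x₂ − x₁)/(z₂ − z₁) = (160 − 130)/0.9658 = 31.061.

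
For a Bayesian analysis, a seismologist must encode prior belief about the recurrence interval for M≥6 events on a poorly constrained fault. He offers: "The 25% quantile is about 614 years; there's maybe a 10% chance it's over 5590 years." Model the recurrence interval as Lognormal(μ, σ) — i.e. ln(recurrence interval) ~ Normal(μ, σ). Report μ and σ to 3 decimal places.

If T ~ Lognormal(μ,σ) then ln T ~ Normal(μ,σ), so the p-quantile of ln T is μ + z_p·σ.
ln(614) = 6.42 and ln(5590) = 8.629; z_{0.25} = -0.6745, z_{0.9} = 1.282.
σ = (8.629 − 6.42)/(1.282 − (-0.6745)) = 1.129.
μ = 6.42 − (-0.6745)·1.129 = 7.182.

μ ≈ 7.182, σ ≈ 1.129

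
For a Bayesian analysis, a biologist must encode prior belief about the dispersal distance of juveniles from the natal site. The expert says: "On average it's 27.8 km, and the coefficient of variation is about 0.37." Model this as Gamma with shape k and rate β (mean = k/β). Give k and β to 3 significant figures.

k ≈ 7.3, β ≈ 0.263

For Gamma(k, rate β): mean = k/β, variance = k/β², so CV = 1/√k.
CV = 0.37, hence k = 1/CV² = 7.3.
Then β = k/mean = 7.3/27.8 = 0.263.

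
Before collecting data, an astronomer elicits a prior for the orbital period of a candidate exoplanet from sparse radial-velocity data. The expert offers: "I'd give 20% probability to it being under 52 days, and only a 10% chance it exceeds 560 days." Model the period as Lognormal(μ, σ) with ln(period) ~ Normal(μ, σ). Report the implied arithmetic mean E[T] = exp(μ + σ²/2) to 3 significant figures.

If T ~ Lognormal(μ,σ) then ln T ~ Normal(μ,σ), so the p-quantile of ln T is μ + z_p·σ.
ln(52) = 3.951 and ln(560) = 6.328; z_{0.2} = -0.8416, z_{0.9} = 1.282.
σ = (6.328 − 3.951)/(1.282 − (-0.8416)) = 1.119.
μ = 3.951 − (-0.8416)·1.119 = 4.893.
E[T] = exp(μ + σ²/2) = exp(4.893 + 0.6265) = 250 days.

E[T] ≈ 250 days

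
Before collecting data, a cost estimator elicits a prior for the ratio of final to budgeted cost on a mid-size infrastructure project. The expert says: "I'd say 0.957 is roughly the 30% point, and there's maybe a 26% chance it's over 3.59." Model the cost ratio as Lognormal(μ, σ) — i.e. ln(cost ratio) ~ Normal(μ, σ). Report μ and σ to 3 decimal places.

μ ≈ 0.550, σ ≈ 1.132

If T ~ Lognormal(μ,σ) then ln T ~ Normal(μ,σ), so the p-quantile of ln T is μ + z_p·σ.
ln(0.957) = -0.04395 and ln(3.59) = 1.278; z_{0.3} = -0.5244, z_{0.74} = 0.6433.
σ = (1.278 − -0.04395)/(0.6433 − (-0.5244)) = 1.132.
μ = -0.04395 − (-0.5244)·1.132 = 0.550.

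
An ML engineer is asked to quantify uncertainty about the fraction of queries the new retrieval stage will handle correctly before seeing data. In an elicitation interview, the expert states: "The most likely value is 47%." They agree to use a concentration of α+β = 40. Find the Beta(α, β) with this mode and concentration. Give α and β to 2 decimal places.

For α,β > 1 the Beta mode is (α−1)/(α+β−2). With α+β = 40, the mode is (α−1)/38.
Set (α−1)/38 = 0.47 → α = 1 + 0.47·38 = 18.86.
β = 40 − α = 21.14.

α = 18.86, β = 21.14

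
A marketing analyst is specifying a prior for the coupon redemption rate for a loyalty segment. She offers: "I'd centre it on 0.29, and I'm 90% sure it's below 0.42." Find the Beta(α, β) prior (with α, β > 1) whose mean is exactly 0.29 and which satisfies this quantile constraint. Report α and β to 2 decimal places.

α ≈ 6.06, β ≈ 14.84

With mean 0.29 fixed, write α = 0.29s, β = 0.71s where s = α+β.
Need P(θ < 0.42) = 0.9 under Beta(0.29s, 0.71s). Normal approximation: (q−m)/√(m(1−m)/s) ≈ z_{0.9} = 1.28, so s ≈ 0.29·0.71·(1.28)²/(0.42−0.29)² = 20.0.
At s = 20.0: P(θ<0.42) ≈ 0.896. Adjusting to match 0.9 gives s ≈ 20.90.
So α = 0.29·20.90 ≈ 6.06, β = 0.71·20.90 ≈ 14.84.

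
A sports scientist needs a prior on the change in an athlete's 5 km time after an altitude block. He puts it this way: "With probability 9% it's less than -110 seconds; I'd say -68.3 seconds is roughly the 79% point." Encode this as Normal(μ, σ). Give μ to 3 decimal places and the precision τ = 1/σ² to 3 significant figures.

μ = -83.961, τ = 0.00265

For Normal(μ,σ), the p-quantile is μ + z_p·σ. Here z_{0.09} = -1.341, z_{0.79} = 0.8064.
So -110 = μ − 1.341σ and -68.3 = μ + 0.8064σ.
Subtracting: σ = (-68.3 − -110)/(0.8064 − (-1.341)) = 19.421.
Then μ = -110 − (-1.341)·19.421 = -83.961.
Precision τ = 1/σ² = 1/19.42² = 0.00265.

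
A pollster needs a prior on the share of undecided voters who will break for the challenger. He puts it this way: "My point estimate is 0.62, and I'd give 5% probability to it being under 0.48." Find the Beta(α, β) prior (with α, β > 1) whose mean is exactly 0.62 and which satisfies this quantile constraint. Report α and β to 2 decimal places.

With mean 0.62 fixed, write α = 0.62s, β = 0.38s where s = α+β.
Need P(θ < 0.48) = 0.05 under Beta(0.62s, 0.38s). Normal approximation: (q−m)/√(m(1−m)/s) ≈ z_{0.05} = -1.64, so s ≈ 0.62·0.38·(-1.64)²/(0.48−0.62)² = 32.5.
At s = 32.5: P(θ<0.48) ≈ 0.053. Adjusting to match 0.05 gives s ≈ 33.59.
So α = 0.62·33.59 ≈ 20.82, β = 0.38·33.59 ≈ 12.76.

α ≈ 20.82, β ≈ 12.76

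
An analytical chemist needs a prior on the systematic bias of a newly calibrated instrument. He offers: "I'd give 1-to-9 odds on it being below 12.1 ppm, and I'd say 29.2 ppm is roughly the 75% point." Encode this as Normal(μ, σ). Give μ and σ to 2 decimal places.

μ = 23.30, σ = 8.74

For Normal(μ,σ), the p-quantile is μ + z_p·σ. Here z_{0.1} = -1.282, z_{0.75} = 0.6745.
So 12.1 = μ − 1.282σ and 29.2 = μ + 0.6745σ.
Subtracting: σ = (29.2 − 12.1)/(0.6745 − (-1.282)) = 8.74.
Then μ = 12.1 − (-1.282)·8.74 = 23.30.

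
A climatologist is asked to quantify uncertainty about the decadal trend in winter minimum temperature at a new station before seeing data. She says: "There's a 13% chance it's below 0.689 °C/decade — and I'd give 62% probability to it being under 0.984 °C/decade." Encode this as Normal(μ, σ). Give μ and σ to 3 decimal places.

The p-quantile of Normal(μ,σ) is μ + z_p·σ, with z_{0.13} = -1.126 and z_{0.62} = 0.3055.
Eliminate σ: μ = (z₂·x₁ − z₁·x₂)/(z₂ − z₁) = (0.3055·0.689 − (-1.126)·0.984)/1.432 = 0.921.
Then σ = (x₂ − x₁)/(z₂ − z₁) = (0.984 − 0.689)/1.432 = 0.206.

μ = 0.921, σ = 0.206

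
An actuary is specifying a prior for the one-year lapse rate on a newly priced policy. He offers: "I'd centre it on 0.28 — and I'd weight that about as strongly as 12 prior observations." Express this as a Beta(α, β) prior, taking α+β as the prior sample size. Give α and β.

α = 3.36, β = 8.64

Under the effective-sample-size interpretation, Beta(α, β) has prior mean α/(α+β) and prior sample size α+β.
So α+β = 12 and α/(α+β) = 0.28, giving α = 0.28·12 = 3.36 and β = 12 − 3.36 = 8.64.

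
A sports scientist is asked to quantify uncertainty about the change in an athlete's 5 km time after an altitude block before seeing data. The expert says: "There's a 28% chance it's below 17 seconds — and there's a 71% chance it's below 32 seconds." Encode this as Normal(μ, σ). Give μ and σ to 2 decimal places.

For Normal(μ,σ), the p-quantile is μ + z_p·σ. Here z_{0.28} = -0.5828, z_{0.71} = 0.5534.
So 17 = μ − 0.5828σ and 32 = μ + 0.5534σ.
Subtracting: σ = (32 − 17)/(0.5534 − (-0.5828)) = 13.20.
Then μ = 17 − (-0.5828)·13.20 = 24.69.

μ = 24.69, σ = 13.20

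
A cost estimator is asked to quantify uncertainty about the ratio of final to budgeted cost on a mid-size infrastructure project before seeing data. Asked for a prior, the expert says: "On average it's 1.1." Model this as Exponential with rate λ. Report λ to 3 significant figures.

Exponential mean = 1/λ, so λ = 1/1.1 = 0.909.

λ ≈ 0.909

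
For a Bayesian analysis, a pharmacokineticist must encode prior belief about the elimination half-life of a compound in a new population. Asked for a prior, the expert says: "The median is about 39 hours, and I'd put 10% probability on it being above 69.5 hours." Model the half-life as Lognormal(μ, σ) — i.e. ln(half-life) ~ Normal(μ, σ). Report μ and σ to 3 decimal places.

If T ~ Lognormal(μ,σ) then ln T ~ Normal(μ,σ), so the p-quantile of ln T is μ + z_p·σ.
ln(39) = 3.664 and ln(69.5) = 4.241; z_{0.5} = 0, z_{0.9} = 1.282.
σ = (4.241 − 3.664)/(1.282 − (0)) = 0.451.
μ = 3.664 − (0)·0.451 = 3.664.

μ ≈ 3.664, σ ≈ 0.451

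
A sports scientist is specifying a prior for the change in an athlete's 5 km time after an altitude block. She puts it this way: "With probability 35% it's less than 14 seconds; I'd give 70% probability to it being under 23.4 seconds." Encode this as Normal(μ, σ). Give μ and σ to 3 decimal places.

For Normal(μ,σ), the p-quantile is μ + z_p·σ. Here z_{0.35} = -0.3853, z_{0.7} = 0.5244.
So 14 = μ − 0.3853σ and 23.4 = μ + 0.5244σ.
Subtracting: σ = (23.4 − 14)/(0.5244 − (-0.3853)) = 10.333.
Then μ = 14 − (-0.3853)·10.333 = 17.981.

μ = 17.981, σ = 10.333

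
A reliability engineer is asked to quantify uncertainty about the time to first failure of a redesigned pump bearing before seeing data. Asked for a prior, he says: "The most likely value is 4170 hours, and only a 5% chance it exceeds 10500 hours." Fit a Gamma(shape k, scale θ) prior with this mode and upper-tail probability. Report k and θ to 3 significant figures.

k ≈ 4.18, θ ≈ 1310

Gamma(k,θ) with k>1 has mode (k−1)θ, so θ = 4170/(k−1).
Need P(X < 10500) = 0.95 with θ tied to k this way. Start at k = 2, θ = 4170: P(X<10500) ≈ 0.716.
Too low — raise k to concentrate. Iterating converges to k ≈ 4.18.
Then θ = 4170/(4.18−1) ≈ 1310.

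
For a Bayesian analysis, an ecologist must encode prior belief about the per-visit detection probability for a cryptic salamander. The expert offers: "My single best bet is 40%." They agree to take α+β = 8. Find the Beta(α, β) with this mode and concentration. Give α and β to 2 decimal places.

For α,β > 1 the Beta mode is (α−1)/(α+β−2). With α+β = 8, the mode is (α−1)/6.
Set (α−1)/6 = 0.4 → α = 1 + 0.4·6 = 3.40.
β = 8 − α = 4.60.

α = 3.40, β = 4.60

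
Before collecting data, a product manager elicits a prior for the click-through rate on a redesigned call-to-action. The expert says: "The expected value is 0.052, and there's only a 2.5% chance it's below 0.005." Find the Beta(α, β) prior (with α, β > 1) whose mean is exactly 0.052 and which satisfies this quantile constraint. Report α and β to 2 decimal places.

With mean 0.052 fixed, write α = 0.052s, β = 0.948s where s = α+β.
Need P(θ < 0.005) = 0.025 under Beta(0.052s, 0.948s). Normal approximation: (q−m)/√(m(1−m)/s) ≈ z_{0.025} = -1.96, so s ≈ 0.052·0.948·(-1.96)²/(0.005−0.052)² = 85.7.
At s = 85.7: P(θ<0.005) ≈ 0.000. Adjusting to match 0.025 gives s ≈ 32.80.
So α = 0.052·32.80 ≈ 1.71, β = 0.948·32.80 ≈ 31.09.

α ≈ 1.71, β ≈ 31.09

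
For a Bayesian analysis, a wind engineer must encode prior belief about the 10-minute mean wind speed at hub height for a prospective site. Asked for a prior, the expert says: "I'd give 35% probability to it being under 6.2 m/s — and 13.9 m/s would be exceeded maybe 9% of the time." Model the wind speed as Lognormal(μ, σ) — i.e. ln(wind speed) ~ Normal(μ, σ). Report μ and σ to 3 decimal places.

If T ~ Lognormal(μ,σ) then ln T ~ Normal(μ,σ), so the p-quantile of ln T is μ + z_p·σ.
ln(6.2) = 1.825 and ln(13.9) = 2.632; z_{0.35} = -0.3853, z_{0.91} = 1.341.
σ = (2.632 − 1.825)/(1.341 − (-0.3853)) = 0.468.
μ = 1.825 − (-0.3853)·0.468 = 2.005.

μ ≈ 2.005, σ ≈ 0.468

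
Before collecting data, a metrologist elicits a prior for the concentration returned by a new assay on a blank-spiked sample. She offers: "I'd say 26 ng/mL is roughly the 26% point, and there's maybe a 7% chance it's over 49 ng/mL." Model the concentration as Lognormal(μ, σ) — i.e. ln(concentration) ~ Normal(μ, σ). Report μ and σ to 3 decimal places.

If T ~ Lognormal(μ,σ) then ln T ~ Normal(μ,σ), so the p-quantile of ln T is μ + z_p·σ.
ln(26) = 3.258 and ln(49) = 3.892; z_{0.26} = -0.6433, z_{0.93} = 1.476.
σ = (3.892 − 3.258)/(1.476 − (-0.6433)) = 0.299.
μ = 3.258 − (-0.6433)·0.299 = 3.450.

μ ≈ 3.450, σ ≈ 0.299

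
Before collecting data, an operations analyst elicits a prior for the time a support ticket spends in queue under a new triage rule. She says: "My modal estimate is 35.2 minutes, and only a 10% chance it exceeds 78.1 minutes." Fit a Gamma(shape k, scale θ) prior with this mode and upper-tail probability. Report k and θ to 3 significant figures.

k ≈ 4.03, θ ≈ 11.6

Gamma(k,θ) with k>1 has mode (k−1)θ, so θ = 35.2/(k−1).
Need P(X < 78.1) = 0.9 with θ tied to k this way. Start at k = 2, θ = 35.2: P(X<78.1) ≈ 0.650.
Too low — raise k to concentrate. Iterating converges to k ≈ 4.03.
Then θ = 35.2/(4.03−1) ≈ 11.6.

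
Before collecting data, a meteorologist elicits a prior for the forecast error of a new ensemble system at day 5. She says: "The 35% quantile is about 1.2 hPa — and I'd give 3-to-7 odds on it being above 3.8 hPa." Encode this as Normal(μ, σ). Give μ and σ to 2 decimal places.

μ = 2.30, σ = 2.86

The p-quantile of Normal(μ,σ) is μ + z_p·σ, with z_{0.35} = -0.3853 and z_{0.7} = 0.5244.
Eliminate σ: μ = (z₂·x₁ − z₁·x₂)/(z₂ − z₁) = (0.5244·1.2 − (-0.3853)·3.8)/0.9097 = 2.30.
Then σ = (x₂ − x₁)/(z₂ − z₁) = (3.8 − 1.2)/0.9097 = 2.86.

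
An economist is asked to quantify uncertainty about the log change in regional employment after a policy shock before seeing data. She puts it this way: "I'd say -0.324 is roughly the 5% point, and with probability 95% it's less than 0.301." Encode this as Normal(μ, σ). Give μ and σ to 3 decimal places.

μ = -0.011, σ = 0.190

The p-quantile of Normal(μ,σ) is μ + z_p·σ, with z_{0.05} = -1.645 and z_{0.95} = 1.645.
Eliminate σ: μ = (z₂·x₁ − z₁·x₂)/(z₂ − z₁) = (1.645·-0.324 − (-1.645)·0.301)/3.29 = -0.011.
Then σ = (x₂ − x₁)/(z₂ − z₁) = (0.301 − -0.324)/3.29 = 0.190.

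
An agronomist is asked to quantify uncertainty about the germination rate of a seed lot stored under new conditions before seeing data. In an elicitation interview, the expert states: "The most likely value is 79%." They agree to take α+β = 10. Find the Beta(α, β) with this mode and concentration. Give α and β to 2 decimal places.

α = 7.32, β = 2.68

For α,β > 1 the Beta mode is (α−1)/(α+β−2). With α+β = 10, the mode is (α−1)/8.
Set (α−1)/8 = 0.79 → α = 1 + 0.79·8 = 7.32.
β = 10 − α = 2.68.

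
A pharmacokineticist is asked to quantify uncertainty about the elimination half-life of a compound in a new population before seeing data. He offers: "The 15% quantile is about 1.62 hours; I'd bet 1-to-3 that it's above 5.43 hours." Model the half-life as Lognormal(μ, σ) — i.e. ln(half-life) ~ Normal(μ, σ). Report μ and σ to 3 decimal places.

μ ≈ 1.215, σ ≈ 0.707

If T ~ Lognormal(μ,σ) then ln T ~ Normal(μ,σ), so the p-quantile of ln T is μ + z_p·σ.
ln(1.62) = 0.4824 and ln(5.43) = 1.692; z_{0.15} = -1.036, z_{0.75} = 0.6745.
σ = (1.692 − 0.4824)/(0.6745 − (-1.036)) = 0.707.
μ = 0.4824 − (-1.036)·0.707 = 1.215.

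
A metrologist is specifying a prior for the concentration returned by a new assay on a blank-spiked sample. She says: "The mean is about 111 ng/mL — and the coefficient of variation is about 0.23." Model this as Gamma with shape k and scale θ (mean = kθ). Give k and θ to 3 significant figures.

k ≈ 18.9, θ ≈ 5.87

For Gamma(k, scale θ): mean = kθ, variance = kθ², so CV = 1/√k.
CV = 0.23, hence k = 1/CV² = 18.9.
Then θ = mean/k = 111/18.9 = 5.87.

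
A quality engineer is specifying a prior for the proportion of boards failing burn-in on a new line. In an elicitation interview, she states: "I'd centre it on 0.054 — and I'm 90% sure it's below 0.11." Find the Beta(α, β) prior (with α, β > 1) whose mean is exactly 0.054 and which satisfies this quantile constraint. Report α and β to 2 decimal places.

α ≈ 1.57, β ≈ 27.43

With mean 0.054 fixed, write α = 0.054s, β = 0.946s where s = α+β.
Need P(θ < 0.11) = 0.9 under Beta(0.054s, 0.946s). Normal approximation: (q−m)/√(m(1−m)/s) ≈ z_{0.9} = 1.28, so s ≈ 0.054·0.946·(1.28)²/(0.11−0.054)² = 26.8.
At s = 26.8: P(θ<0.11) ≈ 0.894. Adjusting to match 0.9 gives s ≈ 28.99.
So α = 0.054·28.99 ≈ 1.57, β = 0.946·28.99 ≈ 27.43.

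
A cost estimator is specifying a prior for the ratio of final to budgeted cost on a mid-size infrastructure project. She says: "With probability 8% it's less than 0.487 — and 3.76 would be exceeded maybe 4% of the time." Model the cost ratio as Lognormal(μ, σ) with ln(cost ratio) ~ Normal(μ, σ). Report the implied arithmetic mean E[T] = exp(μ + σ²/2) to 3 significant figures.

If T ~ Lognormal(μ,σ) then ln T ~ Normal(μ,σ), so the p-quantile of ln T is μ + z_p·σ.
ln(0.487) = -0.7195 and ln(3.76) = 1.324; z_{0.08} = -1.405, z_{0.96} = 1.751.
σ = (1.324 − -0.7195)/(1.751 − (-1.405)) = 0.648.
μ = -0.7195 − (-1.405)·0.648 = 0.191.
E[T] = exp(μ + σ²/2) = exp(0.191 + 0.2097) = 1.49.

E[T] ≈ 1.49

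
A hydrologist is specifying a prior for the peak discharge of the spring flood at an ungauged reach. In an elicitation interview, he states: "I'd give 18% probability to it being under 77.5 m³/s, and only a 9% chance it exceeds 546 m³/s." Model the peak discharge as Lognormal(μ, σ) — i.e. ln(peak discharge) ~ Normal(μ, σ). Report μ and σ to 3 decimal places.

If T ~ Lognormal(μ,σ) then ln T ~ Normal(μ,σ), so the p-quantile of ln T is μ + z_p·σ.
ln(77.5) = 4.35 and ln(546) = 6.303; z_{0.18} = -0.9154, z_{0.91} = 1.341.
σ = (6.303 − 4.35)/(1.341 − (-0.9154)) = 0.865.
μ = 4.35 − (-0.9154)·0.865 = 5.142.

μ ≈ 5.142, σ ≈ 0.865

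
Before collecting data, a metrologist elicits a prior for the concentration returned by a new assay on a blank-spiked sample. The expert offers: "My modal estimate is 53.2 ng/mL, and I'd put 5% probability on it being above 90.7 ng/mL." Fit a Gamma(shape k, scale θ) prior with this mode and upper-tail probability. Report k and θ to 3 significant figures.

k ≈ 10.8, θ ≈ 5.42

Gamma(k,θ) with k>1 has mode (k−1)θ, so θ = 53.2/(k−1).
Need P(X < 90.7) = 0.95 with θ tied to k this way. Start at k = 2, θ = 53.2: P(X<90.7) ≈ 0.508.
Too low — raise k to concentrate. Iterating converges to k ≈ 10.8.
Then θ = 53.2/(10.8−1) ≈ 5.42.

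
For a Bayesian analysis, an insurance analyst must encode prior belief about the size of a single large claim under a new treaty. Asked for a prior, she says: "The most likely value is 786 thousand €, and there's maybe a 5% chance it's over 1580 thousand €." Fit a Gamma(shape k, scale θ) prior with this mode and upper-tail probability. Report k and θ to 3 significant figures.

Gamma(k,θ) with k>1 has mode (k−1)θ, so θ = 786/(k−1).
Need P(X < 1580) = 0.95 with θ tied to k this way. Start at k = 2, θ = 786: P(X<1580) ≈ 0.597.
Too low — raise k to concentrate. Iterating converges to k ≈ 6.68.
Then θ = 786/(6.68−1) ≈ 138.

k ≈ 6.68, θ ≈ 138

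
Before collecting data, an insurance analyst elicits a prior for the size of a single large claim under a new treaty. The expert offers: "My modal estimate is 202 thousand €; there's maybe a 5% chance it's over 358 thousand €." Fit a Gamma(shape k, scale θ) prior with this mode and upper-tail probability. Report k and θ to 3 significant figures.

Gamma(k,θ) with k>1 has mode (k−1)θ, so θ = 202/(k−1).
Need P(X < 358) = 0.95 with θ tied to k this way. Start at k = 2, θ = 202: P(X<358) ≈ 0.529.
Too low — raise k to concentrate. Iterating converges to k ≈ 9.51.
Then θ = 202/(9.51−1) ≈ 23.7.

k ≈ 9.51, θ ≈ 23.7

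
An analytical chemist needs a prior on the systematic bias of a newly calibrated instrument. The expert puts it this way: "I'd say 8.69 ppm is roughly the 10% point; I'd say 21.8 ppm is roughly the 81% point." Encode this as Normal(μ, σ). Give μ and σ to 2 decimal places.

μ = 16.47, σ = 6.07

For Normal(μ,σ), the p-quantile is μ + z_p·σ. Here z_{0.1} = -1.282, z_{0.81} = 0.8779.
So 8.69 = μ − 1.282σ and 21.8 = μ + 0.8779σ.
Subtracting: σ = (21.8 − 8.69)/(0.8779 − (-1.282)) = 6.07.
Then μ = 8.69 − (-1.282)·6.07 = 16.47.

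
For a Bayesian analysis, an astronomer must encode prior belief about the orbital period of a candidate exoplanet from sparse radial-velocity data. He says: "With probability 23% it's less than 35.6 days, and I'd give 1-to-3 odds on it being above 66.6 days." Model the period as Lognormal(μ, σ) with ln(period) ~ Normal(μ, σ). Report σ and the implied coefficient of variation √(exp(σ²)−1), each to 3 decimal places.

If T ~ Lognormal(μ,σ) then ln T ~ Normal(μ,σ), so the p-quantile of ln T is μ + z_p·σ.
ln(35.6) = 3.572 and ln(66.6) = 4.199; z_{0.23} = -0.7388, z_{0.75} = 0.6745.
σ = (4.199 − 3.572)/(0.6745 − (-0.7388)) = 0.443.
μ = 3.572 − (-0.7388)·0.443 = 3.900.
CV = √(exp(σ²)−1) = √(exp(0.1964)−1) = 0.466.

σ ≈ 0.443, CV ≈ 0.466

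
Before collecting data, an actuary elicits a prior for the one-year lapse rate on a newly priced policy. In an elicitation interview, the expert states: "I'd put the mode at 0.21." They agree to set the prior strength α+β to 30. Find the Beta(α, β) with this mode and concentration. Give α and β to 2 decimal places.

For α,β > 1 the Beta mode is (α−1)/(α+β−2). With α+β = 30, the mode is (α−1)/28.
Set (α−1)/28 = 0.21 → α = 1 + 0.21·28 = 6.88.
β = 30 − α = 23.12.

α = 6.88, β = 23.12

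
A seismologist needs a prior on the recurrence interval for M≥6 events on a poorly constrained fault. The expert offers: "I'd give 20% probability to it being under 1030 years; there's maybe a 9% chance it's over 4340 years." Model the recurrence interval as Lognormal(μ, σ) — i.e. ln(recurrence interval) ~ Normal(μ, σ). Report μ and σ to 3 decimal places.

If T ~ Lognormal(μ,σ) then ln T ~ Normal(μ,σ), so the p-quantile of ln T is μ + z_p·σ.
ln(1030) = 6.937 and ln(4340) = 8.376; z_{0.2} = -0.8416, z_{0.91} = 1.341.
σ = (8.376 − 6.937)/(1.341 − (-0.8416)) = 0.659.
μ = 6.937 − (-0.8416)·0.659 = 7.492.

μ ≈ 7.492, σ ≈ 0.659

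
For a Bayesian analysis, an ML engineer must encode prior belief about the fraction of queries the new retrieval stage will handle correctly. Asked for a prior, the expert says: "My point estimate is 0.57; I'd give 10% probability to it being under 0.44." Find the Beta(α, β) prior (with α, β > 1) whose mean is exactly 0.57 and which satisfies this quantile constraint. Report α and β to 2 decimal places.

With mean 0.57 fixed, write α = 0.57s, β = 0.43s where s = α+β.
Need P(θ < 0.44) = 0.1 under Beta(0.57s, 0.43s). Normal approximation: (q−m)/√(m(1−m)/s) ≈ z_{0.1} = -1.28, so s ≈ 0.57·0.43·(-1.28)²/(0.44−0.57)² = 23.8.
At s = 23.8: P(θ<0.44) ≈ 0.101. Adjusting to match 0.1 gives s ≈ 23.95.
So α = 0.57·23.95 ≈ 13.65, β = 0.43·23.95 ≈ 10.30.

α ≈ 13.65, β ≈ 10.30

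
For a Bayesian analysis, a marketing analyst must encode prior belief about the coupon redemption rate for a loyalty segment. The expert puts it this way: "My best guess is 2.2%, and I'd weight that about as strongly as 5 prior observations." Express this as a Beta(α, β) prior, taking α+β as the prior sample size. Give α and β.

Under the effective-sample-size interpretation, Beta(α, β) has prior mean α/(α+β) and prior sample size α+β.
So α+β = 5 and α/(α+β) = 0.022, giving α = 0.022·5 = 0.11 and β = 5 − 0.11 = 4.89.

α = 0.11, β = 4.89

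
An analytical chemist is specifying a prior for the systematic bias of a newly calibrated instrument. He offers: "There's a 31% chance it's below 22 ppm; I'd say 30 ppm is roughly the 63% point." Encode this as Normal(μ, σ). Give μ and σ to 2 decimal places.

μ = 26.79, σ = 9.67

The p-quantile of Normal(μ,σ) is μ + z_p·σ, with z_{0.31} = -0.4959 and z_{0.63} = 0.3319.
Eliminate σ: μ = (z₂·x₁ − z₁·x₂)/(z₂ − z₁) = (0.3319·22 − (-0.4959)·30)/0.8277 = 26.79.
Then σ = (x₂ − x₁)/(z₂ − z₁) = (30 − 22)/0.8277 = 9.67.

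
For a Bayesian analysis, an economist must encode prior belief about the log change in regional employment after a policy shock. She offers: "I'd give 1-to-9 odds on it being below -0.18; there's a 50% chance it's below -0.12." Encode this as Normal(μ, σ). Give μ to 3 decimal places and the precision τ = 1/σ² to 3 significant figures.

For Normal(μ,σ), the p-quantile is μ + z_p·σ. Here z_{0.1} = -1.282, z_{0.5} = 0.
So -0.18 = μ − 1.282σ and -0.12 = μ + 0σ.
Subtracting: σ = (-0.12 − -0.18)/(0 − (-1.282)) = 0.047.
Then μ = -0.18 − (-1.282)·0.047 = -0.120.
Precision τ = 1/σ² = 1/0.04682² = 456.

μ = -0.120, τ = 456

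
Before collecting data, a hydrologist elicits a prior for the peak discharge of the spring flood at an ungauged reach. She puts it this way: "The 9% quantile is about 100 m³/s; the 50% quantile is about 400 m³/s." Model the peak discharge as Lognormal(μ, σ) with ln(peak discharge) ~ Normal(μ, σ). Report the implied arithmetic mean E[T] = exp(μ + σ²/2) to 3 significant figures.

If T ~ Lognormal(μ,σ) then ln T ~ Normal(μ,σ), so the p-quantile of ln T is μ + z_p·σ.
ln(100) = 4.605 and ln(400) = 5.991; z_{0.09} = -1.341, z_{0.5} = 0.
σ = (5.991 − 4.605)/(0 − (-1.341)) = 1.034.
μ = 4.605 − (-1.341)·1.034 = 5.991.
E[T] = exp(μ + σ²/2) = exp(5.991 + 0.5345) = 683 m³/s.

E[T] ≈ 683 m³/s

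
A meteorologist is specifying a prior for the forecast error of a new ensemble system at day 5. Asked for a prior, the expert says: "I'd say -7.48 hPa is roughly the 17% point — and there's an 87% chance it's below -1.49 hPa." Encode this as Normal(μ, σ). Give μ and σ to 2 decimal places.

μ = -4.73, σ = 2.88

The p-quantile of Normal(μ,σ) is μ + z_p·σ, with z_{0.17} = -0.9542 and z_{0.87} = 1.126.
Eliminate σ: μ = (z₂·x₁ − z₁·x₂)/(z₂ − z₁) = (1.126·-7.48 − (-0.9542)·-1.49)/2.081 = -4.73.
Then σ = (x₂ − x₁)/(z₂ − z₁) = (-1.49 − -7.48)/2.081 = 2.88.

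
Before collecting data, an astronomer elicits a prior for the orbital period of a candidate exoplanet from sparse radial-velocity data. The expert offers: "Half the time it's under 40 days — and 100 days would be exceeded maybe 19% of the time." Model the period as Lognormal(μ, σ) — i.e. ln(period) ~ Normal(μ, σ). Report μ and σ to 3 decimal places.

μ ≈ 3.689, σ ≈ 1.044

If T ~ Lognormal(μ,σ) then ln T ~ Normal(μ,σ), so the p-quantile of ln T is μ + z_p·σ.
ln(40) = 3.689 and ln(100) = 4.605; z_{0.5} = 0, z_{0.81} = 0.8779.
σ = (4.605 − 3.689)/(0.8779 − (0)) = 1.044.
μ = 3.689 − (0)·1.044 = 3.689.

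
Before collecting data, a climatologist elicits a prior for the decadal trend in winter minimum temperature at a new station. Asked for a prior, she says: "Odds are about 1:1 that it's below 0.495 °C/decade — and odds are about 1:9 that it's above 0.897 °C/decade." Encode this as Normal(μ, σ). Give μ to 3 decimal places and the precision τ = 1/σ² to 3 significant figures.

For Normal(μ,σ), the p-quantile is μ + z_p·σ. Here z_{0.5} = 0, z_{0.9} = 1.282.
So 0.495 = μ + 0σ and 0.897 = μ + 1.282σ.
Subtracting: σ = (0.897 − 0.495)/(1.282 − (0)) = 0.314.
Then μ = 0.495 − (0)·0.314 = 0.495.
Precision τ = 1/σ² = 1/0.3137² = 10.2.

μ = 0.495, τ = 10.2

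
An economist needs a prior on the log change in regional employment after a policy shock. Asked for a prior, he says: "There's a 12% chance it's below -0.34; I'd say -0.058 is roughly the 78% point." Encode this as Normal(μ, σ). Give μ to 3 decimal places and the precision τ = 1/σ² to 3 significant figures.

For Normal(μ,σ), the p-quantile is μ + z_p·σ. Here z_{0.12} = -1.175, z_{0.78} = 0.7722.
So -0.34 = μ − 1.175σ and -0.058 = μ + 0.7722σ.
Subtracting: σ = (-0.058 − -0.34)/(0.7722 − (-1.175)) = 0.145.
Then μ = -0.34 − (-1.175)·0.145 = -0.170.
Precision τ = 1/σ² = 1/0.1448² = 47.7.

μ = -0.170, τ = 47.7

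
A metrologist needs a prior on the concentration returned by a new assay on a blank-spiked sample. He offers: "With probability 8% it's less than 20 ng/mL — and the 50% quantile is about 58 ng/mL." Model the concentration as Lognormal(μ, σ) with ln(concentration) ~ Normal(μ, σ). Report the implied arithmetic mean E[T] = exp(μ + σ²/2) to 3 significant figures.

If T ~ Lognormal(μ,σ) then ln T ~ Normal(μ,σ), so the p-quantile of ln T is μ + z_p·σ.
ln(20) = 2.996 and ln(58) = 4.06; z_{0.08} = -1.405, z_{0.5} = 0.
σ = (4.06 − 2.996)/(0 − (-1.405)) = 0.758.
μ = 2.996 − (-1.405)·0.758 = 4.060.
E[T] = exp(μ + σ²/2) = exp(4.060 + 0.2871) = 77.3 ng/mL.

E[T] ≈ 77.3 ng/mL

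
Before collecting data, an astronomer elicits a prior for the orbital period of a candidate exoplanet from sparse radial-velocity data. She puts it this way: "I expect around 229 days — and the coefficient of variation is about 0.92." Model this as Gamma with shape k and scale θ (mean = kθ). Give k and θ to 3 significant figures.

k ≈ 1.18, θ ≈ 194

For Gamma(k, scale θ): mean = kθ, variance = kθ², so CV = 1/√k.
CV = 0.92, hence k = 1/CV² = 1.18.
Then θ = mean/k = 229/1.18 = 194.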